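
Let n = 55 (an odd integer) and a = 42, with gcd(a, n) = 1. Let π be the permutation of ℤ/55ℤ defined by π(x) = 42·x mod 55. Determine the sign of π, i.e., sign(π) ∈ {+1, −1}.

Orbit of 16 under x↦42x: [16, 12, 9, 48, 36, 27, 34]… (length divides ord_55(42)).
6 cycles of lengths [20, 20, 5, 5, 4, 1].
6 cycles on 55: each ℓ→(−1)^(ℓ−1), product (−1)^49 = -1.
(42|55)_J = -1 (Zolotarev's lemma cross-check).

-1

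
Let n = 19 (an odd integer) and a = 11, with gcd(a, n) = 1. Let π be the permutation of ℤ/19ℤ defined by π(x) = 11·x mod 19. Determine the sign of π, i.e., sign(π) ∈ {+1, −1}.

Start at x=1: 1 → 11 → 7 → 1 (one orbit).
7 cycles of lengths [3, 3, 3, 3, 3, 3, 1].
Σ(ℓ_i−1) = 19−7 = 12; sign = (−1)^12 = +1.
(11|19)_J = +1 (Zolotarev's lemma cross-check).

+1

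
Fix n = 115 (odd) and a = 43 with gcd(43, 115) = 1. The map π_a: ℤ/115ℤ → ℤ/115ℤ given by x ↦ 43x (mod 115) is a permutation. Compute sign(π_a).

Start at x=42: 42 → 81 → 33 → 39 → 67 → 6 → 28 → … (one orbit).
π_43 has 5 disjoint cycles with lengths [44, 44, 22, 4, 1] on {0,…,114}.
sign(π) = (−1)^{n − #cycles} = (−1)^{115−5} = (−1)^110 = +1.

+1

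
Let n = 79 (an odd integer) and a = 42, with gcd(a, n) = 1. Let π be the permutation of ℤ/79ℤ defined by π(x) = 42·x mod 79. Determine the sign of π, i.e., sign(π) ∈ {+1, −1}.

Trace 73: π^k(73) = [73, 64, 2, 5, 52, 51, 9] for k=0..6.
Cycle type of π: 39×2 + 1; total 3 cycles.
Σ(ℓ_i−1) = 79−3 = 76; sign = (−1)^76 = +1.
(42|79)_J = +1 (Zolotarev's lemma cross-check).

+1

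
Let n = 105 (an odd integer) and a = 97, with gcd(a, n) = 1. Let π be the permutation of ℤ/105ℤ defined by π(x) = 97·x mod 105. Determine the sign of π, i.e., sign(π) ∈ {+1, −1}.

Trace 13: π^k(13) = [13, 1, 97, 64] for k=0..3.
33 cycles of lengths [4, 4, 4, 4, 4, 4, 4, 4, 4, 4, 4, 4, 4, 4, 4, 4, 4, 4, 4, 4, 4, 2, 2, 2, 2, 2, 2, 2, 2, 2, 1, 1, 1].
sign(π) = (−1)^{n − #cycles} = (−1)^{105−33} = (−1)^72 = +1.
Zolotarev: (97|105) = +1, matching the cycle-count sign.

+1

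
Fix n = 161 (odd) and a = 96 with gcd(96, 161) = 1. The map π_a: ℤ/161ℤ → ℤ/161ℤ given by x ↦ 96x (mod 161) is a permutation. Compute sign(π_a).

-1

Orbit of 78 under x↦96x: [78, 82, 144, 139, 142, 108, 64]… (length divides ord_161(96)).
Cycle type of π: 66×2 + 11×2 + 6 + 1; total 6 cycles.
Σ(ℓ_i−1) = 161−6 = 155; sign = (−1)^155 = -1.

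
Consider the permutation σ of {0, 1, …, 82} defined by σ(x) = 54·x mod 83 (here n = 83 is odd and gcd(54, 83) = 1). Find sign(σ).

-1

Orbit of 80 under x↦54x: [80, 4, 50, 44, 52, 69, 74]… (length divides ord_83(54)).
Decompose π into cycles: lengths [82, 1] (2 cycles, including the fixed point 0).
With 2 cycles on 83 points, sign = (−1)^{83−2} = -1.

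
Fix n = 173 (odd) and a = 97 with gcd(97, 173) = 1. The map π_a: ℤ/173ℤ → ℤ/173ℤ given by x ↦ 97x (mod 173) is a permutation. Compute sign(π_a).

Trace 56: π^k(56) = [56, 69, 119, 125, 15, 71, 140] for k=0..6.
π_97 has 2 disjoint cycles with lengths [172, 1] on {0,…,172}.
sign(π) = (−1)^{n − #cycles} = (−1)^{173−2} = (−1)^171 = -1.
Via Zolotarev, sign(π_{97}) = (97|173) = -1.

-1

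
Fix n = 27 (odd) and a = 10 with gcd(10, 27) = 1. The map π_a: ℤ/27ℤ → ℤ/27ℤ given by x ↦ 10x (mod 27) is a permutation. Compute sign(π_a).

+1

Trace 19: π^k(19) = [19, 1, 10] for k=0..2.
π_10 has 15 disjoint cycles with lengths [3, 3, 3, 3, 3, 3, 1, 1, 1, 1, 1, 1, 1, 1, 1] on {0,…,26}.
n − c = 27 − 15 = 12; sign = (−1)^12 = +1.
Check: (10/27) = +1 by Zolotarev.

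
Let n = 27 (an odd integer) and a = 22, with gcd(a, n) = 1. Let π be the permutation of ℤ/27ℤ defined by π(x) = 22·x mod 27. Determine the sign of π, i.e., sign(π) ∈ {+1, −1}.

Trace 10: π^k(10) = [10, 4, 7, 19, 13, 16, 1] for k=0..6.
Cycle type of π: 9×2 + 3×2 + 1×3; total 7 cycles.
Σ(ℓ_i−1) = 27−7 = 20; sign = (−1)^20 = +1.

+1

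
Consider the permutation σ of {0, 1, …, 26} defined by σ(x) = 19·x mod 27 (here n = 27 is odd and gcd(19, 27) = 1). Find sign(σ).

Trace 1: π^k(1) = [1, 19, 10] for k=0..2.
15 cycles of lengths [3, 3, 3, 3, 3, 3, 1, 1, 1, 1, 1, 1, 1, 1, 1].
n − c = 27 − 15 = 12; sign = (−1)^12 = +1.
The Jacobi symbol (19|27) = +1 (Zolotarev) agrees.

+1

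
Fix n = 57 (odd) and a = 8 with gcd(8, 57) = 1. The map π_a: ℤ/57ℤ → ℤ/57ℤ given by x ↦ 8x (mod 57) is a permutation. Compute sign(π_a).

Trace 49: π^k(49) = [49, 50, 1, 8, 7, 56] for k=0..5.
π_8 has 11 disjoint cycles with lengths [6, 6, 6, 6, 6, 6, 6, 6, 6, 2, 1] on {0,…,56}.
Σ(ℓ_i−1) = 57−11 = 46; sign = (−1)^46 = +1.
(8|57)_J = +1 (Zolotarev's lemma cross-check).

+1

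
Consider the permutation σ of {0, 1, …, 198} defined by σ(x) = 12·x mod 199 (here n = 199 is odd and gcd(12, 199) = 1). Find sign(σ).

Trace 194: π^k(194) = [194, 139, 76, 116, 198, 187, 55] for k=0..6.
4 cycles of lengths [66, 66, 66, 1].
199 − 4 = 195 transpositions; sign(π) = (−1)^195 = -1.
Via Zolotarev, sign(π_{12}) = (12|199) = -1.

-1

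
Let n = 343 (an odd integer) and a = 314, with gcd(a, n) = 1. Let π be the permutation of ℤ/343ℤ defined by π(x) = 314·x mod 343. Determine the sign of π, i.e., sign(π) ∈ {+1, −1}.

-1

Orbit of 337 under x↦314x: [337, 174, 99, 216, 253, 209, 113]… (length divides ord_343(314)).
The orbit structure of x ↦ 314x mod 343: 10 orbits of sizes [98, 98, 98, 14, 14, 14, 2, 2, 2, 1].
Σ(ℓ_i−1) = 343−10 = 333; sign = (−1)^333 = -1.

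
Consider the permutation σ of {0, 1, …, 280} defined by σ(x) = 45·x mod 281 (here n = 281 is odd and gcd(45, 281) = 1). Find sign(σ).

+1

Trace 100: π^k(100) = [100, 4, 180, 232, 43, 249, 246] for k=0..6.
π_45 has 5 disjoint cycles with lengths [70, 70, 70, 70, 1] on {0,…,280}.
5 cycles on 281: each ℓ→(−1)^(ℓ−1), product (−1)^276 = +1.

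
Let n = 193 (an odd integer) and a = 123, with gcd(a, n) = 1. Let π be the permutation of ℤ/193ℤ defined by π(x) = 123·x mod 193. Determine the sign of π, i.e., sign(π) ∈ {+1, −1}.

Start at x=170: 170 → 66 → 12 → 125 → 128 → 111 → 143 → … (one orbit).
Cycle lengths of π_123 on ℤ/193ℤ: [192, 1]; 2 cycles in total.
2 cycles on 193: each ℓ→(−1)^(ℓ−1), product (−1)^191 = -1.
Zolotarev: (123|193) = -1, matching the cycle-count sign.

-1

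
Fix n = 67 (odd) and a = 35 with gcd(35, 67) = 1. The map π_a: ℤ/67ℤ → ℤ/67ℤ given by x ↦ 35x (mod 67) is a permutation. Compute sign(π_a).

Orbit of 37 under x↦35x: [37, 22, 33, 16, 24, 36, 54]… (length divides ord_67(35)).
3 cycles of lengths [33, 33, 1].
67 − 3 = 64 transpositions; sign(π) = (−1)^64 = +1.
(35|67)_J = +1 (Zolotarev's lemma cross-check).

+1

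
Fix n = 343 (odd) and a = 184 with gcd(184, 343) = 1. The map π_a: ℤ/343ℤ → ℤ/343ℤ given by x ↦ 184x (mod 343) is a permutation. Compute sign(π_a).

Start at x=298: 298 → 295 → 86 → 46 → 232 → 156 → 235 → … (one orbit).
π_184 has 7 disjoint cycles with lengths [147, 147, 21, 21, 3, 3, 1] on {0,…,342}.
7 cycles on 343: each ℓ→(−1)^(ℓ−1), product (−1)^336 = +1.
The Jacobi symbol (184|343) = +1 (Zolotarev) agrees.

+1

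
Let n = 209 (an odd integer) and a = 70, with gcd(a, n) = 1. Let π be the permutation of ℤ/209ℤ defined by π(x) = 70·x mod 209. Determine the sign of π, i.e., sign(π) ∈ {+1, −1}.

-1

Start at x=126: 126 → 42 → 14 → 144 → 48 → 16 → 75 → … (one orbit).
Decompose π into cycles: lengths [90, 90, 18, 5, 5, 1] (6 cycles, including the fixed point 0).
6 cycles on 209: each ℓ→(−1)^(ℓ−1), product (−1)^203 = -1.
Zolotarev: (70|209) = -1, matching the cycle-count sign.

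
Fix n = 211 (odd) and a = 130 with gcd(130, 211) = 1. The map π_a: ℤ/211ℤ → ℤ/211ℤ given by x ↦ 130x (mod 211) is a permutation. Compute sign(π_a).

Trace 48: π^k(48) = [48, 121, 116, 99, 210, 81, 191] for k=0..6.
2 cycles of lengths [210, 1].
2 cycles on 211: each ℓ→(−1)^(ℓ−1), product (−1)^209 = -1.
Check: (130/211) = -1 by Zolotarev.

-1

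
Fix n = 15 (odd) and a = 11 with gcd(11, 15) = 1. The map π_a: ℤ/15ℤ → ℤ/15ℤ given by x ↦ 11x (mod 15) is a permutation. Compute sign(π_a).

-1

Orbit of 1 under x↦11x: [1, 11]… (length divides ord_15(11)).
π_11 has 10 disjoint cycles with lengths [2, 2, 2, 2, 2, 1, 1, 1, 1, 1] on {0,…,14}.
Σ(ℓ_i−1) = 15−10 = 5; sign = (−1)^5 = -1.
(11|15)_J = -1 (Zolotarev's lemma cross-check).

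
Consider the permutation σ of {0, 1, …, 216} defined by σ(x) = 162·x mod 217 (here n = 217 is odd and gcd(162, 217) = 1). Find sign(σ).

Trace 162: π^k(162) = [162, 204, 64, 169, 36, 190, 183] for k=0..6.
The orbit structure of x ↦ 162x mod 217: 21 orbits of sizes [15, 15, 15, 15, 15, 15, 15, 15, 15, 15, 15, 15, 15, 15, 1, 1, 1, 1, 1, 1, 1].
n − c = 217 − 21 = 196; sign = (−1)^196 = +1.

+1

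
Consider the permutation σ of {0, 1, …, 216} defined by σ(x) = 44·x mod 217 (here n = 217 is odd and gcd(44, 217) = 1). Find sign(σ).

Orbit of 130 under x↦44x: [130, 78, 177, 193, 29, 191, 158]… (length divides ord_217(44)).
10 cycles of lengths [30, 30, 30, 30, 30, 30, 30, 3, 3, 1].
n − c = 217 − 10 = 207; sign = (−1)^207 = -1.
The Jacobi symbol (44|217) = -1 (Zolotarev) agrees.

-1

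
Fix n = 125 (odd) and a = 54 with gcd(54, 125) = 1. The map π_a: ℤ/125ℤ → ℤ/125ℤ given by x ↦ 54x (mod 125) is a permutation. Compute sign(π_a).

+1

Orbit of 31 under x↦54x: [31, 49, 21, 9, 111, 119, 51]… (length divides ord_125(54)).
Decompose π into cycles: lengths [50, 50, 10, 10, 2, 2, 1] (7 cycles, including the fixed point 0).
125 − 7 = 118 transpositions; sign(π) = (−1)^118 = +1.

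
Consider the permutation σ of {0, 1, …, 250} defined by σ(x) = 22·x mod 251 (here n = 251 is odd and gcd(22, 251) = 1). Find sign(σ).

+1

Trace 103: π^k(103) = [103, 7, 154, 125, 240, 9, 198] for k=0..6.
Decompose π into cycles: lengths [125, 125, 1] (3 cycles, including the fixed point 0).
Σ(ℓ_i−1) = 251−3 = 248; sign = (−1)^248 = +1.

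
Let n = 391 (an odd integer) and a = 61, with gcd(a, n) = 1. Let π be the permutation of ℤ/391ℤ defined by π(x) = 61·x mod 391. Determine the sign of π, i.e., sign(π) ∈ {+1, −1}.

Orbit of 126 under x↦61x: [126, 257, 37, 302, 45, 8, 97]… (length divides ord_391(61)).
5 cycles of lengths [176, 176, 22, 16, 1].
391 − 5 = 386 transpositions; sign(π) = (−1)^386 = +1.

+1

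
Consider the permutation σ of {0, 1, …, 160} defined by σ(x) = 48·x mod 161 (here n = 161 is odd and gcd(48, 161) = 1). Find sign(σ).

-1

Start at x=13: 13 → 141 → 6 → 127 → 139 → 71 → 27 → … (one orbit).
Decompose π into cycles: lengths [22, 22, 22, 22, 22, 22, 11, 11, 2, 2, 2, 1] (12 cycles, including the fixed point 0).
12 cycles on 161: each ℓ→(−1)^(ℓ−1), product (−1)^149 = -1.
Check: (48/161) = -1 by Zolotarev.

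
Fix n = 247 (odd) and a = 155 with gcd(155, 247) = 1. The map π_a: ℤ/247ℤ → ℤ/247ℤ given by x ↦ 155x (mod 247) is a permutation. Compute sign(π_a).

Start at x=129: 129 → 235 → 116 → 196 → 246 → 92 → 181 → … (one orbit).
Decompose π into cycles: lengths [18, 18, 18, 18, 18, 18, 18, 18, 18, 18, 18, 18, 18, 2, 2, 2, 2, 2, 2, 1] (20 cycles, including the fixed point 0).
Σ(ℓ_i−1) = 247−20 = 227; sign = (−1)^227 = -1.
(155|247)_J = -1 (Zolotarev's lemma cross-check).

-1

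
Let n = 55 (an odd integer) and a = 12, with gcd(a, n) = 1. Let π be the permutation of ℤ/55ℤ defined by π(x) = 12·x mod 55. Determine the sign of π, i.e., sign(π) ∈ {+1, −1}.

Orbit of 12 under x↦12x: [12, 34, 23, 1]… (length divides ord_55(12)).
Decompose π into cycles: lengths [4, 4, 4, 4, 4, 4, 4, 4, 4, 4, 4, 1, 1, 1, 1, 1, 1, 1, 1, 1, 1, 1] (22 cycles, including the fixed point 0).
sign(π) = (−1)^{n − #cycles} = (−1)^{55−22} = (−1)^33 = -1.
(12|55)_J = -1 (Zolotarev's lemma cross-check).

-1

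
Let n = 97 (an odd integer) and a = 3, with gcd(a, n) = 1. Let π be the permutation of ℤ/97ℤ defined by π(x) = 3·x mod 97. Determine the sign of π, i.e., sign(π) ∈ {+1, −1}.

Orbit of 49 under x↦3x: [49, 50, 53, 62, 89, 73, 25]… (length divides ord_97(3)).
The orbit structure of x ↦ 3x mod 97: 3 orbits of sizes [48, 48, 1].
Σ(ℓ_i−1) = 97−3 = 94; sign = (−1)^94 = +1.
Check: (3/97) = +1 by Zolotarev.

+1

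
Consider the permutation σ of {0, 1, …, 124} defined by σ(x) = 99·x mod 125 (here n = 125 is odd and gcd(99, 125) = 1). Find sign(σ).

+1

Trace 26: π^k(26) = [26, 74, 76, 24, 1, 99, 51] for k=0..6.
Cycle lengths of π_99 on ℤ/125ℤ: [10, 10, 10, 10, 10, 10, 10, 10, 10, 10, 2, 2, 2, 2, 2, 2, 2, 2, 2, 2, 2, 2, 1]; 23 cycles in total.
Σ(ℓ_i−1) = 125−23 = 102; sign = (−1)^102 = +1.
Via Zolotarev, sign(π_{99}) = (99|125) = +1.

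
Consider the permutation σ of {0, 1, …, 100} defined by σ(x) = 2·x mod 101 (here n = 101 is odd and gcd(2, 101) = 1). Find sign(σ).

Trace 97: π^k(97) = [97, 93, 85, 69, 37, 74, 47] for k=0..6.
π_2 has 2 disjoint cycles with lengths [100, 1] on {0,…,100}.
Σ(ℓ_i−1) = 101−2 = 99; sign = (−1)^99 = -1.

-1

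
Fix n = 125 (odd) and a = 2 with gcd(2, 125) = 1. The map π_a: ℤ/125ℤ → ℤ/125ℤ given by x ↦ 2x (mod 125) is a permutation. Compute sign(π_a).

-1

Trace 43: π^k(43) = [43, 86, 47, 94, 63, 1, 2] for k=0..6.
Cycle type of π: 100 + 20 + 4 + 1; total 4 cycles.
4 cycles on 125: each ℓ→(−1)^(ℓ−1), product (−1)^121 = -1.
Zolotarev: (2|125) = -1, matching the cycle-count sign.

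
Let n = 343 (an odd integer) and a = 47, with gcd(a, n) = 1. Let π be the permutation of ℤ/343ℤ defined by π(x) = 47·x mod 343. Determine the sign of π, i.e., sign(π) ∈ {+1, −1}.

-1

Start at x=33: 33 → 179 → 181 → 275 → 234 → 22 → 5 → … (one orbit).
Cycle type of π: 294 + 42 + 6 + 1; total 4 cycles.
n − c = 343 − 4 = 339; sign = (−1)^339 = -1.
(47|343)_J = -1 (Zolotarev's lemma cross-check).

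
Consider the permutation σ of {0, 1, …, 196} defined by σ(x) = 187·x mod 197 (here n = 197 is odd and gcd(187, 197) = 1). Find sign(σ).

+1

Start at x=59: 59 → 1 → 187 → 100 → 182 → 150 → 76 → … (one orbit).
π_187 has 5 disjoint cycles with lengths [49, 49, 49, 49, 1] on {0,…,196}.
n − c = 197 − 5 = 192; sign = (−1)^192 = +1.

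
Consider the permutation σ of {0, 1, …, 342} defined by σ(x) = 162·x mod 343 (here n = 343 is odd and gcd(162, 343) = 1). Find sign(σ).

+1

Orbit of 50 under x↦162x: [50, 211, 225, 92, 155, 71, 183]… (length divides ord_343(162)).
Cycle lengths of π_162 on ℤ/343ℤ: [49, 49, 49, 49, 49, 49, 7, 7, 7, 7, 7, 7, 1, 1, 1, 1, 1, 1, 1]; 19 cycles in total.
n − c = 343 − 19 = 324; sign = (−1)^324 = +1.
Zolotarev: (162|343) = +1, matching the cycle-count sign.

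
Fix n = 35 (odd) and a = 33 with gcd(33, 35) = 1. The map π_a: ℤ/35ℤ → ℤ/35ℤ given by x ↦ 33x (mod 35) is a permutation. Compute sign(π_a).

+1

Start at x=11: 11 → 13 → 9 → 17 → 1 → 33 → 4 → … (one orbit).
Decompose π into cycles: lengths [12, 12, 6, 4, 1] (5 cycles, including the fixed point 0).
35 − 5 = 30 transpositions; sign(π) = (−1)^30 = +1.
Check: (33/35) = +1 by Zolotarev.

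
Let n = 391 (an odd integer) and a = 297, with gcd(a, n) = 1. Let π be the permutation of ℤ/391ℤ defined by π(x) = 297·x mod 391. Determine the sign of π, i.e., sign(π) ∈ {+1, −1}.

-1

Trace 259: π^k(259) = [259, 287, 1, 297, 234, 291, 16] for k=0..6.
Decompose π into cycles: lengths [88, 88, 88, 88, 22, 8, 8, 1] (8 cycles, including the fixed point 0).
8 cycles on 391: each ℓ→(−1)^(ℓ−1), product (−1)^383 = -1.
Via Zolotarev, sign(π_{297}) = (297|391) = -1.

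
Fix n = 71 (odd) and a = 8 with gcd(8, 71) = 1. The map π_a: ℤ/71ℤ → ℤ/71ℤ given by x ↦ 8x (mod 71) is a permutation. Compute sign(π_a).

+1

Start at x=30: 30 → 27 → 3 → 24 → 50 → 45 → 5 → … (one orbit).
Cycle type of π: 35×2 + 1; total 3 cycles.
3 cycles on 71: each ℓ→(−1)^(ℓ−1), product (−1)^68 = +1.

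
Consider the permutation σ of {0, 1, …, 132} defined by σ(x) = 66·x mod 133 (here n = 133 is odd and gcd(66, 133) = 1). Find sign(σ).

-1

Orbit of 93 under x↦66x: [93, 20, 123, 5, 64, 101, 16]… (length divides ord_133(66)).
Decompose π into cycles: lengths [18, 18, 18, 18, 18, 18, 9, 9, 6, 1] (10 cycles, including the fixed point 0).
With 10 cycles on 133 points, sign = (−1)^{133−10} = -1.
Via Zolotarev, sign(π_{66}) = (66|133) = -1.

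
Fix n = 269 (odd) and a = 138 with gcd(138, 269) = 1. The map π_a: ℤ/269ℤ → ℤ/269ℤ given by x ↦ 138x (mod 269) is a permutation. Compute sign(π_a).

+1

Start at x=84: 84 → 25 → 222 → 239 → 164 → 36 → 126 → … (one orbit).
Cycle lengths of π_138 on ℤ/269ℤ: [134, 134, 1]; 3 cycles in total.
3 cycles on 269: each ℓ→(−1)^(ℓ−1), product (−1)^266 = +1.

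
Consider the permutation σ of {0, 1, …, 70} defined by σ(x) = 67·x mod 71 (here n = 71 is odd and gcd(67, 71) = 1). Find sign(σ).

-1

Orbit of 18 under x↦67x: [18, 70, 4, 55, 64, 28, 30]… (length divides ord_71(67)).
The orbit structure of x ↦ 67x mod 71: 2 orbits of sizes [70, 1].
71 − 2 = 69 transpositions; sign(π) = (−1)^69 = -1.
Via Zolotarev, sign(π_{67}) = (67|71) = -1.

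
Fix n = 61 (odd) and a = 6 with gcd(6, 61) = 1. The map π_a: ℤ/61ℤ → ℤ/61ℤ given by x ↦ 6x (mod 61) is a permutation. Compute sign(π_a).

Trace 12: π^k(12) = [12, 11, 5, 30, 58, 43, 14] for k=0..6.
π_6 has 2 disjoint cycles with lengths [60, 1] on {0,…,60}.
With 2 cycles on 61 points, sign = (−1)^{61−2} = -1.
Check: (6/61) = -1 by Zolotarev.

-1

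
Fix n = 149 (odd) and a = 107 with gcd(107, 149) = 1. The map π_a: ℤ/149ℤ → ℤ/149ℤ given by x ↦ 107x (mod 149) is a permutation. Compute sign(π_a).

Trace 85: π^k(85) = [85, 6, 46, 5, 88, 29, 123] for k=0..6.
π_107 has 5 disjoint cycles with lengths [37, 37, 37, 37, 1] on {0,…,148}.
n − c = 149 − 5 = 144; sign = (−1)^144 = +1.
Zolotarev: (107|149) = +1, matching the cycle-count sign.

+1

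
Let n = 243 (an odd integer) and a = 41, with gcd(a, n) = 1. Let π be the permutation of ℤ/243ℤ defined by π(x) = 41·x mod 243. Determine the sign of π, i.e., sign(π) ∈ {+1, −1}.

Orbit of 235 under x↦41x: [235, 158, 160, 242, 202, 20, 91]… (length divides ord_243(41)).
Cycle lengths of π_41 on ℤ/243ℤ: [162, 54, 18, 6, 2, 1]; 6 cycles in total.
sign(π) = (−1)^{n − #cycles} = (−1)^{243−6} = (−1)^237 = -1.
Zolotarev: (41|243) = -1, matching the cycle-count sign.

-1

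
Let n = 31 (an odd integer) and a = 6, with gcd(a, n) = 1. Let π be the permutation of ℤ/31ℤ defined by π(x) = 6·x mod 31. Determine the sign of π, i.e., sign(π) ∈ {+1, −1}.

-1

Start at x=5: 5 → 30 → 25 → 26 → 1 → 6 → 5 (one orbit).
Decompose π into cycles: lengths [6, 6, 6, 6, 6, 1] (6 cycles, including the fixed point 0).
6 cycles on 31: each ℓ→(−1)^(ℓ−1), product (−1)^25 = -1.
(6|31)_J = -1 (Zolotarev's lemma cross-check).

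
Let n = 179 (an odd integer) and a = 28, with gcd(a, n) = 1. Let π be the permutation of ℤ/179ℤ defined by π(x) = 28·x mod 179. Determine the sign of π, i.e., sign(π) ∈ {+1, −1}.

-1

Orbit of 65 under x↦28x: [65, 30, 124, 71, 19, 174, 39]… (length divides ord_179(28)).
Cycle lengths of π_28 on ℤ/179ℤ: [178, 1]; 2 cycles in total.
Σ(ℓ_i−1) = 179−2 = 177; sign = (−1)^177 = -1.
Via Zolotarev, sign(π_{28}) = (28|179) = -1.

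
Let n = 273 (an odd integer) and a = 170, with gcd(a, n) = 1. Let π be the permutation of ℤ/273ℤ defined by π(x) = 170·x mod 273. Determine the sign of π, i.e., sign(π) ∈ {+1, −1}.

Trace 79: π^k(79) = [79, 53, 1, 170, 235, 92] for k=0..5.
The orbit structure of x ↦ 170x mod 273: 78 orbits of sizes [6, 6, 6, 6, 6, 6, 6, 6, 6, 6, 6, 6, 6, 6, 6, 6, 6, 6, 6, 6, 6, 6, 6, 6, 6, 6, 3, 3, 3, 3, 3, 3, 3, 3, 3, 3, 3, 3, 3, 3, 3, 3, 3, 3, 3, 3, 3, 3, 3, 3, 3, 3, 2, 2, 2, 2, 2, 2, 2, 2, 2, 2, 2, 2, 2, 1, 1, 1, 1, 1, 1, 1, 1, 1, 1, 1, 1, 1].
sign(π) = (−1)^{n − #cycles} = (−1)^{273−78} = (−1)^195 = -1.
The Jacobi symbol (170|273) = -1 (Zolotarev) agrees.

-1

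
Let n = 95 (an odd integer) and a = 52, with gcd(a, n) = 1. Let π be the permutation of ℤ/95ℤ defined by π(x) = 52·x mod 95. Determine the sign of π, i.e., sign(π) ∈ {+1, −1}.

Trace 67: π^k(67) = [67, 64, 3, 61, 37, 24, 13] for k=0..6.
π_52 has 5 disjoint cycles with lengths [36, 36, 18, 4, 1] on {0,…,94}.
With 5 cycles on 95 points, sign = (−1)^{95−5} = +1.

+1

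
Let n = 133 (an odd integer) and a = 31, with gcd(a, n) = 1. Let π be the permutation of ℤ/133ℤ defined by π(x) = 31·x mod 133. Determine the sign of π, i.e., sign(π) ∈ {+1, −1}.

Start at x=102: 102 → 103 → 1 → 31 → 30 → 132 → 102 (one orbit).
π_31 has 23 disjoint cycles with lengths [6, 6, 6, 6, 6, 6, 6, 6, 6, 6, 6, 6, 6, 6, 6, 6, 6, 6, 6, 6, 6, 6, 1] on {0,…,132}.
n − c = 133 − 23 = 110; sign = (−1)^110 = +1.
Zolotarev: (31|133) = +1, matching the cycle-count sign.

+1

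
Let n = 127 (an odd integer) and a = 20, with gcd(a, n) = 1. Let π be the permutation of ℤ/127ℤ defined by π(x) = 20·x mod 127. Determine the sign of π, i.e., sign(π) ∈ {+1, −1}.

Orbit of 1 under x↦20x: [1, 20, 19, 126, 107, 108]… (length divides ord_127(20)).
π_20 has 22 disjoint cycles with lengths [6, 6, 6, 6, 6, 6, 6, 6, 6, 6, 6, 6, 6, 6, 6, 6, 6, 6, 6, 6, 6, 1] on {0,…,126}.
22 cycles on 127: each ℓ→(−1)^(ℓ−1), product (−1)^105 = -1.
The Jacobi symbol (20|127) = -1 (Zolotarev) agrees.

-1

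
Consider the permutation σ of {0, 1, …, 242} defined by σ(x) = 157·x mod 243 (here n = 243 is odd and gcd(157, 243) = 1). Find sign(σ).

Orbit of 103 under x↦157x: [103, 133, 226, 4, 142, 181, 229]… (length divides ord_243(157)).
Cycle lengths of π_157 on ℤ/243ℤ: [81, 81, 27, 27, 9, 9, 3, 3, 1, 1, 1]; 11 cycles in total.
Σ(ℓ_i−1) = 243−11 = 232; sign = (−1)^232 = +1.
Check: (157/243) = +1 by Zolotarev.

+1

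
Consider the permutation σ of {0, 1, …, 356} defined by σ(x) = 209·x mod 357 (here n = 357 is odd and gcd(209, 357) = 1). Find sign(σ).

-1

Trace 125: π^k(125) = [125, 64, 167, 274, 146, 169, 335] for k=0..6.
32 cycles of lengths [16, 16, 16, 16, 16, 16, 16, 16, 16, 16, 16, 16, 16, 16, 16, 16, 16, 16, 16, 16, 16, 2, 2, 2, 2, 2, 2, 2, 2, 2, 2, 1].
sign(π) = (−1)^{n − #cycles} = (−1)^{357−32} = (−1)^325 = -1.
Check: (209/357) = -1 by Zolotarev.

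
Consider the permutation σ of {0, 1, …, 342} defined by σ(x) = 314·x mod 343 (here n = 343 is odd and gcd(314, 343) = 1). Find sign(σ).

-1

Orbit of 64 under x↦314x: [64, 202, 316, 97, 274, 286, 281]… (length divides ord_343(314)).
π_314 has 10 disjoint cycles with lengths [98, 98, 98, 14, 14, 14, 2, 2, 2, 1] on {0,…,342}.
10 cycles on 343: each ℓ→(−1)^(ℓ−1), product (−1)^333 = -1.
The Jacobi symbol (314|343) = -1 (Zolotarev) agrees.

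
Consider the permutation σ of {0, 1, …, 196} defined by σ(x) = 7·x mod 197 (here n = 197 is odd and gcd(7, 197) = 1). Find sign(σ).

+1

Orbit of 26 under x↦7x: [26, 182, 92, 53, 174, 36, 55]… (length divides ord_197(7)).
Decompose π into cycles: lengths [98, 98, 1] (3 cycles, including the fixed point 0).
3 cycles on 197: each ℓ→(−1)^(ℓ−1), product (−1)^194 = +1.
Check: (7/197) = +1 by Zolotarev.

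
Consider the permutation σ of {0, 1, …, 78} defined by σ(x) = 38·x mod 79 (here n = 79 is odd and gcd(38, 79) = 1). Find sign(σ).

+1

Start at x=10: 10 → 64 → 62 → 65 → 21 → 8 → 67 → … (one orbit).
Cycle lengths of π_38 on ℤ/79ℤ: [13, 13, 13, 13, 13, 13, 1]; 7 cycles in total.
With 7 cycles on 79 points, sign = (−1)^{79−7} = +1.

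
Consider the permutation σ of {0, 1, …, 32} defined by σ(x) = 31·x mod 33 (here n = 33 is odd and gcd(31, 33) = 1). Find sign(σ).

+1

Orbit of 25 under x↦31x: [25, 16, 1, 31, 4]… (length divides ord_33(31)).
π_31 has 9 disjoint cycles with lengths [5, 5, 5, 5, 5, 5, 1, 1, 1] on {0,…,32}.
sign(π) = (−1)^{n − #cycles} = (−1)^{33−9} = (−1)^24 = +1.
The Jacobi symbol (31|33) = +1 (Zolotarev) agrees.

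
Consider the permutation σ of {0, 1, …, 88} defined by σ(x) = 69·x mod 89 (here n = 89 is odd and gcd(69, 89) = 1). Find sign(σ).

Trace 32: π^k(32) = [32, 72, 73, 53, 8, 18, 85] for k=0..6.
Decompose π into cycles: lengths [44, 44, 1] (3 cycles, including the fixed point 0).
89 − 3 = 86 transpositions; sign(π) = (−1)^86 = +1.

+1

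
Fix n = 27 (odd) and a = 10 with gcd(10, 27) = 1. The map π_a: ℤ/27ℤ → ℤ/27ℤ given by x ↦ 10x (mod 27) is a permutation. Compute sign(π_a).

Orbit of 1 under x↦10x: [1, 10, 19]… (length divides ord_27(10)).
Decompose π into cycles: lengths [3, 3, 3, 3, 3, 3, 1, 1, 1, 1, 1, 1, 1, 1, 1] (15 cycles, including the fixed point 0).
n − c = 27 − 15 = 12; sign = (−1)^12 = +1.

+1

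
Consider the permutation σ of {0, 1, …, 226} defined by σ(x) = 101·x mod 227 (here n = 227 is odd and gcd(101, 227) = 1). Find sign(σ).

Trace 167: π^k(167) = [167, 69, 159, 169, 44, 131, 65] for k=0..6.
Cycle type of π: 113×2 + 1; total 3 cycles.
With 3 cycles on 227 points, sign = (−1)^{227−3} = +1.

+1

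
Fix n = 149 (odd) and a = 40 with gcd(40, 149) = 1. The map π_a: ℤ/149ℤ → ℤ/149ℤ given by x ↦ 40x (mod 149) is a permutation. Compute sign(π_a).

-1

Orbit of 59 under x↦40x: [59, 125, 83, 42, 41, 1, 40]… (length divides ord_149(40)).
Cycle type of π: 148 + 1; total 2 cycles.
2 cycles on 149: each ℓ→(−1)^(ℓ−1), product (−1)^147 = -1.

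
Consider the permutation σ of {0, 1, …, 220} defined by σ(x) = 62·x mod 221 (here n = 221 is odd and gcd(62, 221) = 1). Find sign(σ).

-1

Trace 191: π^k(191) = [191, 129, 42, 173, 118, 23, 100] for k=0..6.
8 cycles of lengths [48, 48, 48, 48, 16, 6, 6, 1].
n − c = 221 − 8 = 213; sign = (−1)^213 = -1.
(62|221)_J = -1 (Zolotarev's lemma cross-check).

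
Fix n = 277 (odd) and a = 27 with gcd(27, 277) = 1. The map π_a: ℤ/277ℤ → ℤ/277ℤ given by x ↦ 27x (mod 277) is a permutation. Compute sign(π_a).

+1

Trace 157: π^k(157) = [157, 84, 52, 19, 236, 1, 27] for k=0..6.
Decompose π into cycles: lengths [23, 23, 23, 23, 23, 23, 23, 23, 23, 23, 23, 23, 1] (13 cycles, including the fixed point 0).
sign(π) = (−1)^{n − #cycles} = (−1)^{277−13} = (−1)^264 = +1.
The Jacobi symbol (27|277) = +1 (Zolotarev) agrees.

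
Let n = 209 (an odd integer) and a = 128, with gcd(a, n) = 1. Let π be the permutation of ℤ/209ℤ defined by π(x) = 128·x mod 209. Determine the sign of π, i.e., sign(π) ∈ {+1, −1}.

Orbit of 8 under x↦128x: [8, 188, 29, 159, 79, 80, 208]… (length divides ord_209(128)).
π_128 has 5 disjoint cycles with lengths [90, 90, 18, 10, 1] on {0,…,208}.
n − c = 209 − 5 = 204; sign = (−1)^204 = +1.
(128|209)_J = +1 (Zolotarev's lemma cross-check).

+1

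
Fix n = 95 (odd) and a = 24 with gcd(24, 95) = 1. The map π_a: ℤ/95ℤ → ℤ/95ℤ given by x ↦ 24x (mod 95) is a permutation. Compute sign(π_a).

Start at x=4: 4 → 1 → 24 → 6 → 49 → 36 → 9 → … (one orbit).
The orbit structure of x ↦ 24x mod 95: 9 orbits of sizes [18, 18, 18, 18, 9, 9, 2, 2, 1].
With 9 cycles on 95 points, sign = (−1)^{95−9} = +1.

+1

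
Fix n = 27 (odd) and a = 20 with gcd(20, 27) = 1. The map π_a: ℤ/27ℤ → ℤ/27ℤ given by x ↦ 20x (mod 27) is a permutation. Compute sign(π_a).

Orbit of 20 under x↦20x: [20, 22, 8, 25, 14, 10, 11]… (length divides ord_27(20)).
Cycle lengths of π_20 on ℤ/27ℤ: [18, 6, 2, 1]; 4 cycles in total.
Σ(ℓ_i−1) = 27−4 = 23; sign = (−1)^23 = -1.

-1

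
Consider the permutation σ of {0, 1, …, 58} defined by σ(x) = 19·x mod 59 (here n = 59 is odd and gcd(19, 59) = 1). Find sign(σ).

+1

Orbit of 48 under x↦19x: [48, 27, 41, 12, 51, 25, 3]… (length divides ord_59(19)).
Decompose π into cycles: lengths [29, 29, 1] (3 cycles, including the fixed point 0).
Σ(ℓ_i−1) = 59−3 = 56; sign = (−1)^56 = +1.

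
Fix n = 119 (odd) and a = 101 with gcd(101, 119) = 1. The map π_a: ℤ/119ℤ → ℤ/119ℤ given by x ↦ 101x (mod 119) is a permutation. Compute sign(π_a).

Start at x=1: 1 → 101 → 86 → 118 → 18 → 33 → 1 (one orbit).
The orbit structure of x ↦ 101x mod 119: 26 orbits of sizes [6, 6, 6, 6, 6, 6, 6, 6, 6, 6, 6, 6, 6, 6, 6, 6, 6, 2, 2, 2, 2, 2, 2, 2, 2, 1].
n − c = 119 − 26 = 93; sign = (−1)^93 = -1.
(101|119)_J = -1 (Zolotarev's lemma cross-check).

-1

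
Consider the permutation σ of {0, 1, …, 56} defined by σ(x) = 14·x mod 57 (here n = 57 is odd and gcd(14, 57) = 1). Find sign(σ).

Start at x=16: 16 → 53 → 1 → 14 → 25 → 8 → 55 → … (one orbit).
π_14 has 5 disjoint cycles with lengths [18, 18, 18, 2, 1] on {0,…,56}.
Σ(ℓ_i−1) = 57−5 = 52; sign = (−1)^52 = +1.

+1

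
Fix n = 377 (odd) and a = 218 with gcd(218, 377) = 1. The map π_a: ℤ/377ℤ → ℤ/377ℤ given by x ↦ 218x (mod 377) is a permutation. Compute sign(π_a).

Trace 153: π^k(153) = [153, 178, 350, 146, 160, 196, 127] for k=0..6.
Cycle lengths of π_218 on ℤ/377ℤ: [84, 84, 84, 84, 28, 6, 6, 1]; 8 cycles in total.
Σ(ℓ_i−1) = 377−8 = 369; sign = (−1)^369 = -1.

-1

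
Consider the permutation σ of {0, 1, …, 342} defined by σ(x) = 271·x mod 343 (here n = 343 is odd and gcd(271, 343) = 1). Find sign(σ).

Start at x=219: 219 → 10 → 309 → 47 → 46 → 118 → 79 → … (one orbit).
4 cycles of lengths [294, 42, 6, 1].
4 cycles on 343: each ℓ→(−1)^(ℓ−1), product (−1)^339 = -1.

-1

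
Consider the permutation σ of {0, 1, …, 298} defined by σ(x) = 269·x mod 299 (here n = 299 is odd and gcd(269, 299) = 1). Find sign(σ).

+1

Trace 185: π^k(185) = [185, 131, 256, 94, 170, 282, 211] for k=0..6.
15 cycles of lengths [33, 33, 33, 33, 33, 33, 33, 33, 11, 11, 3, 3, 3, 3, 1].
n − c = 299 − 15 = 284; sign = (−1)^284 = +1.
The Jacobi symbol (269|299) = +1 (Zolotarev) agrees.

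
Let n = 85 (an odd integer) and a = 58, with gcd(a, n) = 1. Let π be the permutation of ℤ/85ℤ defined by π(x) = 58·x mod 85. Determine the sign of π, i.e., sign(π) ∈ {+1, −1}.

+1

Trace 9: π^k(9) = [9, 12, 16, 78, 19, 82, 81] for k=0..6.
The orbit structure of x ↦ 58x mod 85: 7 orbits of sizes [16, 16, 16, 16, 16, 4, 1].
85 − 7 = 78 transpositions; sign(π) = (−1)^78 = +1.
(58|85)_J = +1 (Zolotarev's lemma cross-check).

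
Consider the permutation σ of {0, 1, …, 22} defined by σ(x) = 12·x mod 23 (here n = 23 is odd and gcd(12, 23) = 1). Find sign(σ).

Orbit of 8 under x↦12x: [8, 4, 2, 1, 12, 6, 3]… (length divides ord_23(12)).
π_12 has 3 disjoint cycles with lengths [11, 11, 1] on {0,…,22}.
sign(π) = (−1)^{n − #cycles} = (−1)^{23−3} = (−1)^20 = +1.

+1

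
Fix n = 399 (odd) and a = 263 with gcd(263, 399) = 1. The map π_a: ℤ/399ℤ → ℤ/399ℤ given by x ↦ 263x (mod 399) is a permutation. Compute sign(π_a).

-1

Trace 214: π^k(214) = [214, 23, 64, 74, 310, 134, 130] for k=0..6.
π_263 has 34 disjoint cycles with lengths [18, 18, 18, 18, 18, 18, 18, 18, 18, 18, 18, 18, 18, 18, 9, 9, 9, 9, 9, 9, 9, 9, 9, 9, 9, 9, 9, 9, 6, 6, 3, 3, 2, 1] on {0,…,398}.
sign(π) = (−1)^{n − #cycles} = (−1)^{399−34} = (−1)^365 = -1.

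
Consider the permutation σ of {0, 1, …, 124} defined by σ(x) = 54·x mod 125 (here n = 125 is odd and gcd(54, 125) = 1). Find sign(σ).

+1

Orbit of 1 under x↦54x: [1, 54, 41, 89, 56, 24, 46]… (length divides ord_125(54)).
Cycle type of π: 50×2 + 10×2 + 2×2 + 1; total 7 cycles.
n − c = 125 − 7 = 118; sign = (−1)^118 = +1.
Via Zolotarev, sign(π_{54}) = (54|125) = +1.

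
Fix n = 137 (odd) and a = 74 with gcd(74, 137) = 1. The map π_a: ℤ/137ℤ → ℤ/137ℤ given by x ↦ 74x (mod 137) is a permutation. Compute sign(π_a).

Start at x=38: 38 → 72 → 122 → 123 → 60 → 56 → 34 → … (one orbit).
9 cycles of lengths [17, 17, 17, 17, 17, 17, 17, 17, 1].
sign(π) = (−1)^{n − #cycles} = (−1)^{137−9} = (−1)^128 = +1.

+1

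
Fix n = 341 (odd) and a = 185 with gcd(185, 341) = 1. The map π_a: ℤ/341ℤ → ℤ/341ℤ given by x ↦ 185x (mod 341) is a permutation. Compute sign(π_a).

-1

Orbit of 280 under x↦185x: [280, 309, 218, 92, 311, 247, 1]… (length divides ord_341(185)).
π_185 has 48 disjoint cycles with lengths [10, 10, 10, 10, 10, 10, 10, 10, 10, 10, 10, 10, 10, 10, 10, 10, 10, 10, 10, 10, 10, 10, 10, 10, 10, 10, 10, 10, 10, 10, 5, 5, 2, 2, 2, 2, 2, 2, 2, 2, 2, 2, 2, 2, 2, 2, 2, 1] on {0,…,340}.
sign(π) = (−1)^{n − #cycles} = (−1)^{341−48} = (−1)^293 = -1.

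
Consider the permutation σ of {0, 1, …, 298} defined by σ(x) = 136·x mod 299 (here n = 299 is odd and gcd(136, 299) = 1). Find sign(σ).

Orbit of 77 under x↦136x: [77, 7, 55, 5, 82, 89, 144]… (length divides ord_299(136)).
The orbit structure of x ↦ 136x mod 299: 5 orbits of sizes [132, 132, 22, 12, 1].
sign(π) = (−1)^{n − #cycles} = (−1)^{299−5} = (−1)^294 = +1.

+1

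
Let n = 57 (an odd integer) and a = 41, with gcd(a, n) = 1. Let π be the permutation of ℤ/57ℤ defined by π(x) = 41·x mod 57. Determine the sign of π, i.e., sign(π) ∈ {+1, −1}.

+1

Trace 41: π^k(41) = [41, 28, 8, 43, 53, 7, 2] for k=0..6.
The orbit structure of x ↦ 41x mod 57: 5 orbits of sizes [18, 18, 18, 2, 1].
5 cycles on 57: each ℓ→(−1)^(ℓ−1), product (−1)^52 = +1.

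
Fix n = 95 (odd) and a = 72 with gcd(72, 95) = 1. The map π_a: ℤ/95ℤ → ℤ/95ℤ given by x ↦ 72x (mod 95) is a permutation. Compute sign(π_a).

Orbit of 61 under x↦72x: [61, 22, 64, 48, 36, 27, 44]… (length divides ord_95(72)).
Cycle type of π: 36×2 + 18 + 4 + 1; total 5 cycles.
n − c = 95 − 5 = 90; sign = (−1)^90 = +1.
Check: (72/95) = +1 by Zolotarev.

+1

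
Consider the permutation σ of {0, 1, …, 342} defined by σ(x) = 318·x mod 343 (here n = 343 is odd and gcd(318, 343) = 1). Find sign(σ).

-1

Start at x=117: 117 → 162 → 66 → 65 → 90 → 151 → 341 → … (one orbit).
Cycle lengths of π_318 on ℤ/343ℤ: [294, 42, 6, 1]; 4 cycles in total.
sign(π) = (−1)^{n − #cycles} = (−1)^{343−4} = (−1)^339 = -1.
(318|343)_J = -1 (Zolotarev's lemma cross-check).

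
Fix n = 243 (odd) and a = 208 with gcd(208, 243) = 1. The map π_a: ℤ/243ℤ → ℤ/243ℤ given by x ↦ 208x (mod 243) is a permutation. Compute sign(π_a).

Trace 91: π^k(91) = [91, 217, 181, 226, 109, 73, 118] for k=0..6.
Decompose π into cycles: lengths [27, 27, 27, 27, 27, 27, 9, 9, 9, 9, 9, 9, 3, 3, 3, 3, 3, 3, 1, 1, 1, 1, 1, 1, 1, 1, 1] (27 cycles, including the fixed point 0).
243 − 27 = 216 transpositions; sign(π) = (−1)^216 = +1.
Check: (208/243) = +1 by Zolotarev.

+1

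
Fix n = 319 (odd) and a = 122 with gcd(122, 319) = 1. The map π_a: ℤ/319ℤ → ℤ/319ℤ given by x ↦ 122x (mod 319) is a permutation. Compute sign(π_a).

Start at x=78: 78 → 265 → 111 → 144 → 23 → 254 → 45 → … (one orbit).
Cycle type of π: 14×22 + 1×11; total 33 cycles.
sign(π) = (−1)^{n − #cycles} = (−1)^{319−33} = (−1)^286 = +1.
Check: (122/319) = +1 by Zolotarev.

+1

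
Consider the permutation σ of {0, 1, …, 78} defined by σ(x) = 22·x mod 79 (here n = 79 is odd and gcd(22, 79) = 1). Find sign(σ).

+1

Trace 67: π^k(67) = [67, 52, 38, 46, 64, 65, 8] for k=0..6.
Cycle type of π: 13×6 + 1; total 7 cycles.
sign(π) = (−1)^{n − #cycles} = (−1)^{79−7} = (−1)^72 = +1.
Zolotarev: (22|79) = +1, matching the cycle-count sign.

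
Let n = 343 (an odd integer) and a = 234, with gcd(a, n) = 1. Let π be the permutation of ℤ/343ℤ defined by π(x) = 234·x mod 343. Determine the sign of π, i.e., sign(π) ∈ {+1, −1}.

Start at x=261: 261 → 20 → 221 → 264 → 36 → 192 → 338 → … (one orbit).
Cycle type of π: 294 + 42 + 6 + 1; total 4 cycles.
343 − 4 = 339 transpositions; sign(π) = (−1)^339 = -1.

-1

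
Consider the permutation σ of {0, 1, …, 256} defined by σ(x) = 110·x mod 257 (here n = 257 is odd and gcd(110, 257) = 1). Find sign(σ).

Orbit of 185 under x↦110x: [185, 47, 30, 216, 116, 167, 123]… (length divides ord_257(110)).
Cycle type of π: 256 + 1; total 2 cycles.
2 cycles on 257: each ℓ→(−1)^(ℓ−1), product (−1)^255 = -1.

-1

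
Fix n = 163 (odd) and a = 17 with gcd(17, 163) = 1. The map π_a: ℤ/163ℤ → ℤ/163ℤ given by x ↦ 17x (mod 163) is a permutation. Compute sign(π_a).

Trace 136: π^k(136) = [136, 30, 21, 31, 38, 157, 61] for k=0..6.
Decompose π into cycles: lengths [54, 54, 54, 1] (4 cycles, including the fixed point 0).
n − c = 163 − 4 = 159; sign = (−1)^159 = -1.
Zolotarev: (17|163) = -1, matching the cycle-count sign.

-1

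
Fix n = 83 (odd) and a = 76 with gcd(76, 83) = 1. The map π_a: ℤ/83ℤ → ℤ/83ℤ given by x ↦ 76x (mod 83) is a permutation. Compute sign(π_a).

Orbit of 40 under x↦76x: [40, 52, 51, 58, 9, 20, 26]… (length divides ord_83(76)).
The orbit structure of x ↦ 76x mod 83: 2 orbits of sizes [82, 1].
n − c = 83 − 2 = 81; sign = (−1)^81 = -1.
The Jacobi symbol (76|83) = -1 (Zolotarev) agrees.

-1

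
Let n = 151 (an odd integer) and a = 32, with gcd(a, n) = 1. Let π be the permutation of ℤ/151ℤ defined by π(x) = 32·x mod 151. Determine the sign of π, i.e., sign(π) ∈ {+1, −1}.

Start at x=1: 1 → 32 → 118 → 1 (one orbit).
Decompose π into cycles: lengths [3, 3, 3, 3, 3, 3, 3, 3, 3, 3, 3, 3, 3, 3, 3, 3, 3, 3, 3, 3, 3, 3, 3, 3, 3, 3, 3, 3, 3, 3, 3, 3, 3, 3, 3, 3, 3, 3, 3, 3, 3, 3, 3, 3, 3, 3, 3, 3, 3, 3, 1] (51 cycles, including the fixed point 0).
Σ(ℓ_i−1) = 151−51 = 100; sign = (−1)^100 = +1.

+1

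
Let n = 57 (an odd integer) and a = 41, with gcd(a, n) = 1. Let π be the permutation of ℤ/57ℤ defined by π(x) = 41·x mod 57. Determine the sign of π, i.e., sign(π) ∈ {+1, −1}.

Orbit of 29 under x↦41x: [29, 49, 14, 4, 50, 55, 32]… (length divides ord_57(41)).
5 cycles of lengths [18, 18, 18, 2, 1].
57 − 5 = 52 transpositions; sign(π) = (−1)^52 = +1.
The Jacobi symbol (41|57) = +1 (Zolotarev) agrees.

+1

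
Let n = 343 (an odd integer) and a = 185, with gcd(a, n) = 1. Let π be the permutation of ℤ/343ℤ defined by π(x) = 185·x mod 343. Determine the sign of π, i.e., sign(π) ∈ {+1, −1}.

Trace 222: π^k(222) = [222, 253, 157, 233, 230, 18, 243] for k=0..6.
Decompose π into cycles: lengths [294, 42, 6, 1] (4 cycles, including the fixed point 0).
343 − 4 = 339 transpositions; sign(π) = (−1)^339 = -1.
Check: (185/343) = -1 by Zolotarev.

-1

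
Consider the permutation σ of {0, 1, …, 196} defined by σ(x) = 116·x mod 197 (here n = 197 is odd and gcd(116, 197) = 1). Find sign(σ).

+1

Start at x=34: 34 → 4 → 70 → 43 → 63 → 19 → 37 → … (one orbit).
Decompose π into cycles: lengths [98, 98, 1] (3 cycles, including the fixed point 0).
197 − 3 = 194 transpositions; sign(π) = (−1)^194 = +1.
(116|197)_J = +1 (Zolotarev's lemma cross-check).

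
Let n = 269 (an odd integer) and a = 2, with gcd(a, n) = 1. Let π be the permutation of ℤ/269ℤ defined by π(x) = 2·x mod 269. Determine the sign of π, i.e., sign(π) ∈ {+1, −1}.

Start at x=103: 103 → 206 → 143 → 17 → 34 → 68 → 136 → … (one orbit).
2 cycles of lengths [268, 1].
sign(π) = (−1)^{n − #cycles} = (−1)^{269−2} = (−1)^267 = -1.
The Jacobi symbol (2|269) = -1 (Zolotarev) agrees.

-1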